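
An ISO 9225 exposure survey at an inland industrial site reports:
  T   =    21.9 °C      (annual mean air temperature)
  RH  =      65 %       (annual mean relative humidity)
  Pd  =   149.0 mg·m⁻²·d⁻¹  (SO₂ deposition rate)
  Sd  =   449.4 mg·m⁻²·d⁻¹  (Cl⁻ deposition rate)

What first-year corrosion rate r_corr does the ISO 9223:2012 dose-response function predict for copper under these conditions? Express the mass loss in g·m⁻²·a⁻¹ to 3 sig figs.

copper: f(T) = -0.080·(T−10) [T>10 °C] = -0.9520
  sulphur-dioxide contribution → 0.3478 μm/a
  chloride contribution → 1.619 μm/a
  ⇒ r_corr(copper) = 1.967 μm/a
Convert to mass loss: 1.967 μm/a × 8.96 g/cm³ = 17.62 g·m⁻²·a⁻¹

r_corr = 17.6 g·m⁻²·a⁻¹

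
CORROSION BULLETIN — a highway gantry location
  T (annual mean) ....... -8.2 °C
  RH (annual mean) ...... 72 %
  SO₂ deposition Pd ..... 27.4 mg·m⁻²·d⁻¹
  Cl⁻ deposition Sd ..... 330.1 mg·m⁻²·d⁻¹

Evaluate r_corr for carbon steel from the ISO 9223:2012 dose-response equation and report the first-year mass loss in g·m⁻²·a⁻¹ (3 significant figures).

carbon steel: f(T) = +0.150·(T−10) [T≤10 °C] = -2.7300
  Pd branch = 1.77·Pd^0.52·e^(0.02·RH+f) = 2.725 μm/a
  Cl⁻ term: 0.102·330.1^0.62·exp(0.033·72+0.04·-8.2) = 28.81
  sum: 2.725 + 28.81 → r_corr = 31.54 μm/a
Convert to mass loss: 31.54 μm/a × 7.85 g/cm³ = 247.6 g·m⁻²·a⁻¹

r_corr = 248 g·m⁻²·a⁻¹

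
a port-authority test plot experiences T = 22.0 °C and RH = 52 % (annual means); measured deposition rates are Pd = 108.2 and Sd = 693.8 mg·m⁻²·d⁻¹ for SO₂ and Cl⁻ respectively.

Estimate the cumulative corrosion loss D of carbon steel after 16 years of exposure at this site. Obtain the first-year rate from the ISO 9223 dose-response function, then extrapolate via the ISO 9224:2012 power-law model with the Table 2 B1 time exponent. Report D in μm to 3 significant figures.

D(16) = 464 μm

carbon steel: f(T) = -0.054·(T−10) [T>10 °C] = -0.6480
  sulphur-dioxide contribution → 29.92 μm/a
  chloride contribution → 78.99 μm/a
  total first-year rate 108.9 μm/a
Power-law: D(16) = r_corr · 16^0.523
  D(16) = 108.9 × 16^0.523 = 108.9 × 4.263 = 464.4 μm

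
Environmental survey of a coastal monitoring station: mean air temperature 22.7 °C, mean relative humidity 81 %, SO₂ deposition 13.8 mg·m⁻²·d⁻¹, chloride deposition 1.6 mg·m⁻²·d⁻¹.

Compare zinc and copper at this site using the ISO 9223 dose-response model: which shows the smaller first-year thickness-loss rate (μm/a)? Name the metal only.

zinc: T>10 °C ⇒ hinge -0.071·(22.7−10) = -0.9017
  Pd branch = 0.0129·Pd^0.44·e^(0.046·RH+f) = 0.6898 μm/a
  Sd branch = 0.0175·Sd^0.57·e^(0.008·RH+0.085·T) = 0.3011 μm/a
  sum: 0.6898 + 0.3011 → r_corr = 0.9909 μm/a
copper: temperature factor f = -0.080·(12.7) = -1.0160
  Pd branch = 0.0053·Pd^0.26·e^(0.059·RH+f) = 0.4517 μm/a
  Cl⁻ term: 0.01025·1.6^0.27·exp(0.036·81+0.049·22.7) = 0.6536
  r_corr = 0.4517 + 0.6536 = 1.105 μm/a
Ordering by μm/a: copper (1.11) > zinc (0.991)

zinc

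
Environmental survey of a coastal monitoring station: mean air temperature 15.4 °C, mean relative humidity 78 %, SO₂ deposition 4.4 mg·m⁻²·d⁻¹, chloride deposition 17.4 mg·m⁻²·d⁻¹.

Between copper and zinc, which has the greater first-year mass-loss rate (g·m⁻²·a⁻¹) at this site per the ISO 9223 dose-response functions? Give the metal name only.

copper

copper: T>10 °C ⇒ hinge -0.080·(15.4−10) = -0.4320
  SO₂ term: 0.0053·4.4^0.26·exp(0.059·78-0.4320) = 0.5042
  Sd branch = 0.01025·Sd^0.27·e^(0.036·RH+0.049·T) = 0.7814 μm/a
  sum: 0.5042 + 0.7814 → r_corr = 1.286 μm/a
  mass loss = 1.286 μm/a × 8.96 g/cm³ = 11.52 g·m⁻²·a⁻¹
zinc: f(T) = -0.071·(T−10) [T>10 °C] = -0.3834
  SO₂ term: 0.0129·4.4^0.44·exp(0.046·78-0.3834) = 0.6102
  Cl⁻ term: 0.0175·17.4^0.57·exp(0.008·78+0.085·15.4) = 0.6161
  sum: 0.6102 + 0.6161 → r_corr = 1.226 μm/a
  mass loss = 1.226 μm/a × 7.14 g/cm³ = 8.755 g·m⁻²·a⁻¹
Ordering by g·m⁻²·a⁻¹: copper (11.5) > zinc (8.76)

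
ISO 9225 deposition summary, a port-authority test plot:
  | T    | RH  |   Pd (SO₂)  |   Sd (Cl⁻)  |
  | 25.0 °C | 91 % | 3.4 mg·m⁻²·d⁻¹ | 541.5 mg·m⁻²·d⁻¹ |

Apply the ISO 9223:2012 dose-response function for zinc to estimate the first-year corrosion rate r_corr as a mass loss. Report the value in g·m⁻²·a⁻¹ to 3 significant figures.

r_corr = 81.9 g·m⁻²·a⁻¹

zinc: temperature factor f = -0.071·(15.0) = -1.0650
  Pd branch = 0.0129·Pd^0.44·e^(0.046·RH+f) = 0.501 μm/a
  Sd branch = 0.0175·Sd^0.57·e^(0.008·RH+0.085·T) = 10.97 μm/a
  r_corr = 0.501 + 10.97 = 11.47 μm/a
Convert to mass loss: 11.47 μm/a × 7.14 g/cm³ = 81.91 g·m⁻²·a⁻¹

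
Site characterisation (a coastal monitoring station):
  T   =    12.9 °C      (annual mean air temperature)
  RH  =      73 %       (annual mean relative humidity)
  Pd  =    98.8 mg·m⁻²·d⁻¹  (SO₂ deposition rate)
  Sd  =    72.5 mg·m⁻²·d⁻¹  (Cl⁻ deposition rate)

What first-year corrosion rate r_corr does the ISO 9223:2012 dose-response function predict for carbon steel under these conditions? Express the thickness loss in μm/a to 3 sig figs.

r_corr = 98.1 μm/a

carbon steel: T>10 °C ⇒ hinge -0.054·(12.9−10) = -0.1566
  Pd branch = 1.77·Pd^0.52·e^(0.02·RH+f) = 71.01 μm/a
  Sd branch = 0.102·Sd^0.62·e^(0.033·RH+0.04·T) = 27.06 μm/a
  sum: 71.01 + 27.06 → r_corr = 98.07 μm/a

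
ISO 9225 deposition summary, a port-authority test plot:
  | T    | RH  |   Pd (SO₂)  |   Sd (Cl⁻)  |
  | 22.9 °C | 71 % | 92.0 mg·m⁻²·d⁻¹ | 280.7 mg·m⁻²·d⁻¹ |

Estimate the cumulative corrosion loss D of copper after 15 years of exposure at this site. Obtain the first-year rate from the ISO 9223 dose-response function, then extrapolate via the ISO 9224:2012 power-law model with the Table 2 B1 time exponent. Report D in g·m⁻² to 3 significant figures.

copper: T>10 °C ⇒ hinge -0.080·(22.9−10) = -1.0320
  Pd branch = 0.0053·Pd^0.26·e^(0.059·RH+f) = 0.4036 μm/a
  Cl⁻ term: 0.01025·280.7^0.27·exp(0.036·71+0.049·22.9) = 1.858
  sum: 0.4036 + 1.858 → r_corr = 2.262 μm/a
Power-law: D(15) = r_corr · 15^0.667
  D(15) = 2.262 × 15^0.667 = 2.262 × 6.088 = 13.77 μm
  Mass loss = 13.77 μm × 8.96 g/cm³ = 123.4 g·m⁻²

D(15) = 123 g·m⁻²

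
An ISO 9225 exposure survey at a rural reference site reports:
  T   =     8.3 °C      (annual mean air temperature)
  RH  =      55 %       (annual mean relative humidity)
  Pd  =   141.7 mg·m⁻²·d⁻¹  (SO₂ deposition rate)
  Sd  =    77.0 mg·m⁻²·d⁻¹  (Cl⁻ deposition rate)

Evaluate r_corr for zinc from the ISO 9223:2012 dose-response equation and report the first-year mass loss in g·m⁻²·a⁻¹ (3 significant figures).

zinc: f(T) = +0.038·(T−10) [T≤10 °C] = -0.0646
  Pd branch = 0.0129·Pd^0.44·e^(0.046·RH+f) = 1.342 μm/a
  Cl⁻ term: 0.0175·77.0^0.57·exp(0.008·55+0.085·8.3) = 0.6544
  sum: 1.342 + 0.6544 → r_corr = 1.997 μm/a
Convert to mass loss: 1.997 μm/a × 7.14 g/cm³ = 14.26 g·m⁻²·a⁻¹

r_corr = 14.3 g·m⁻²·a⁻¹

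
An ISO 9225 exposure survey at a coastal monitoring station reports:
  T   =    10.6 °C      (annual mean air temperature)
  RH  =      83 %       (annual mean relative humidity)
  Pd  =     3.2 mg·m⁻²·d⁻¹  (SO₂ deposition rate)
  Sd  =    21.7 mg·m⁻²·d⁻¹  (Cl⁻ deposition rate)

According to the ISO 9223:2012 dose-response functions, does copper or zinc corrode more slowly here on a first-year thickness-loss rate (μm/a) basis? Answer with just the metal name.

zinc

copper: temperature factor f = -0.080·(0.6) = -0.0480
  SO₂ term: 0.0053·3.2^0.26·exp(0.059·83-0.0480) = 0.9152
  Sd branch = 0.01025·Sd^0.27·e^(0.036·RH+0.049·T) = 0.7849 μm/a
  r_corr = 0.9152 + 0.7849 = 1.7 μm/a
zinc: T>10 °C ⇒ hinge -0.071·(10.6−10) = -0.0426
  Pd branch = 0.0129·Pd^0.44·e^(0.046·RH+f) = 0.9386 μm/a
  Cl⁻ term: 0.0175·21.7^0.57·exp(0.008·83+0.085·10.6) = 0.4836
  sum: 0.9386 + 0.4836 → r_corr = 1.422 μm/a
Ordering by μm/a: copper (1.7) > zinc (1.42)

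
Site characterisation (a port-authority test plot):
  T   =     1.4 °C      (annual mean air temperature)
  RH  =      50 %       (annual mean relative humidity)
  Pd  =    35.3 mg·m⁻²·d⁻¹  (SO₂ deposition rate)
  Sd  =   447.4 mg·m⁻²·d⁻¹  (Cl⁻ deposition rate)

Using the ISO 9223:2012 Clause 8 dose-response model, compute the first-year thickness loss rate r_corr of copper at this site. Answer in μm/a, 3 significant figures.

r_corr = 0.432 μm/a

copper: temperature factor f = +0.126·(-8.6) = -1.0836
  sulphur-dioxide contribution → 0.08655 μm/a
  chloride contribution → 0.3451 μm/a
  ⇒ r_corr(copper) = 0.4316 μm/a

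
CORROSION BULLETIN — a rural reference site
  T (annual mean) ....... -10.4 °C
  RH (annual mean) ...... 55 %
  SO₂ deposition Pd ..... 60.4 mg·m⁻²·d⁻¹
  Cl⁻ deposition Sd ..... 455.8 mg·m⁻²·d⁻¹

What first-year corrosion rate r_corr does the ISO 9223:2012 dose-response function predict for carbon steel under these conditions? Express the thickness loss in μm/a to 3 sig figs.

r_corr = 20.5 μm/a

carbon steel: temperature factor f = +0.150·(-20.4) = -3.0600
  sulphur-dioxide contribution → 2.103 μm/a
  chloride contribution → 18.39 μm/a
  total first-year rate 20.49 μm/a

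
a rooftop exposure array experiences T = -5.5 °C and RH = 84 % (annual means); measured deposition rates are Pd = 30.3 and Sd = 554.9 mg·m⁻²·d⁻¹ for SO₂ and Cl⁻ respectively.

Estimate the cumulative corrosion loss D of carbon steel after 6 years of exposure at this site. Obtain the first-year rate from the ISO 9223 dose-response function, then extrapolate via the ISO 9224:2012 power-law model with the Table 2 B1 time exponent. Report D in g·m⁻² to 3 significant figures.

D(6) = 1.43e+03 g·m⁻²

carbon steel: temperature factor f = +0.150·(-15.5) = -2.3250
  Pd branch = 1.77·Pd^0.52·e^(0.02·RH+f) = 5.473 μm/a
  Sd branch = 0.102·Sd^0.62·e^(0.033·RH+0.04·T) = 65.82 μm/a
  sum: 5.473 + 65.82 → r_corr = 71.29 μm/a
Long-term exponent b (ISO 9224 Table 2, B1) = 0.523
  D(6) = 71.29 × 6^0.523 = 71.29 × 2.553 = 182 μm
  Mass loss = 182 μm × 7.85 g/cm³ = 1428 g·m⁻²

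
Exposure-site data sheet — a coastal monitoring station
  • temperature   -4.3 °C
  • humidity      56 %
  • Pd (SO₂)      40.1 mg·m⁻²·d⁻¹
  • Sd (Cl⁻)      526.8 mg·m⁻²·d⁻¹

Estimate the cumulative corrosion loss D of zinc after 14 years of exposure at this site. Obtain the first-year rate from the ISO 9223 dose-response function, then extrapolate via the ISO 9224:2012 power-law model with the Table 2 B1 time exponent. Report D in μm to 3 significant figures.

D(14) = 10.1 μm

zinc: f(T) = +0.038·(T−10) [T≤10 °C] = -0.5434
  sulphur-dioxide contribution → 0.4997 μm/a
  chloride contribution → 0.6764 μm/a
  ⇒ r_corr(zinc) = 1.176 μm/a
Long-term exponent b (ISO 9224 Table 2, B1) = 0.813
  D(14) = 1.176 × 14^0.813 = 1.176 × 8.547 = 10.05 μm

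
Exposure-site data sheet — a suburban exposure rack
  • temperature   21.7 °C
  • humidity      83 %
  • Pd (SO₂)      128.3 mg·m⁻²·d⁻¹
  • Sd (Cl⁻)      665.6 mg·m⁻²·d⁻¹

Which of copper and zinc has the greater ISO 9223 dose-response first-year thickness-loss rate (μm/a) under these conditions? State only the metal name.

copper: f(T) = -0.080·(T−10) [T>10 °C] = -0.9360
  SO₂ term: 0.0053·128.3^0.26·exp(0.059·83-0.9360) = 0.9832
  Sd branch = 0.01025·Sd^0.27·e^(0.036·RH+0.049·T) = 3.408 μm/a
  r_corr = 0.9832 + 3.408 = 4.391 μm/a
zinc: temperature factor f = -0.071·(11.7) = -0.8307
  SO₂ term: 0.0129·128.3^0.44·exp(0.046·83-0.8307) = 2.166
  Cl⁻ term: 0.0175·665.6^0.57·exp(0.008·83+0.085·21.7) = 8.744
  r_corr = 2.166 + 8.744 = 10.91 μm/a
Ordering by μm/a: zinc (10.9) > copper (4.39)

zinc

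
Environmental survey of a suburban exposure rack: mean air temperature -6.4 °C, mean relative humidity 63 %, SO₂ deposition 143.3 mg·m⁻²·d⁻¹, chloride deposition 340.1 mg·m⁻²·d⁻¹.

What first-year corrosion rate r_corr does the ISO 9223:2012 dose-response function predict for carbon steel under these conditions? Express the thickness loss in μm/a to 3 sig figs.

carbon steel: temperature factor f = +0.150·(-16.4) = -2.4600
  sulphur-dioxide contribution → 7.048 μm/a
  chloride contribution → 23.44 μm/a
  total first-year rate 30.49 μm/a

r_corr = 30.5 μm/a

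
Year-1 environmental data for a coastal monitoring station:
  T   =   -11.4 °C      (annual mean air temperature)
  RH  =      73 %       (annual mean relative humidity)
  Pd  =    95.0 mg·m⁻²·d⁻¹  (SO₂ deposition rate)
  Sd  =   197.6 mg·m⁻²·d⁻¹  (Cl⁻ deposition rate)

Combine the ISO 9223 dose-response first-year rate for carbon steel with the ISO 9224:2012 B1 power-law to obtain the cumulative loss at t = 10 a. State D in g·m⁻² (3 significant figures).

carbon steel: f(T) = +0.150·(T−10) [T≤10 °C] = -3.2100
  SO₂ term: 1.77·95.0^0.52·exp(0.02·73-3.2100) = 3.284
  Sd branch = 0.102·Sd^0.62·e^(0.033·RH+0.04·T) = 19.06 μm/a
  r_corr = 3.284 + 19.06 = 22.35 μm/a
ISO 9224: D(t) = r_corr · t^b with b = 0.523 (carbon steel, B1)
  D(10) = 22.35 × 10^0.523 = 22.35 × 3.334 = 74.51 μm
  Mass loss = 74.51 μm × 7.85 g/cm³ = 584.9 g·m⁻²

D(10) = 585 g·m⁻²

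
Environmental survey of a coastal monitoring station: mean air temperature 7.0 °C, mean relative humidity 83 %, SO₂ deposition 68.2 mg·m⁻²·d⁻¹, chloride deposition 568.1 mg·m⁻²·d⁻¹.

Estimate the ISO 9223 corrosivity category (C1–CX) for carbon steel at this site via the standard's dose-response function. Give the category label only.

carbon steel: T≤10 °C ⇒ hinge +0.150·(7.0−10) = -0.4500
  Pd branch = 1.77·Pd^0.52·e^(0.02·RH+f) = 53.34 μm/a
  Sd branch = 0.102·Sd^0.62·e^(0.033·RH+0.04·T) = 106.5 μm/a
  r_corr = 53.34 + 106.5 = 159.9 μm/a
160 μm/a falls in (80, 200] for carbon steel → category C5

C5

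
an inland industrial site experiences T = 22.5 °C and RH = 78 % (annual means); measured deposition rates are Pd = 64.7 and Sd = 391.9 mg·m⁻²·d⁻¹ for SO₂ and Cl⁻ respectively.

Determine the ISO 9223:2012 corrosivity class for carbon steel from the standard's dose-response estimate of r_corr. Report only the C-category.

carbon steel: temperature factor f = -0.054·(12.5) = -0.6750
  SO₂ term: 1.77·64.7^0.52·exp(0.02·78-0.6750) = 37.5
  Sd branch = 0.102·Sd^0.62·e^(0.033·RH+0.04·T) = 133.4 μm/a
  r_corr = 37.5 + 133.4 = 170.9 μm/a
ISO 9223 Table 2 (carbon steel): 80 < 171 ≤ 200 μm/a ⇒ C5

C5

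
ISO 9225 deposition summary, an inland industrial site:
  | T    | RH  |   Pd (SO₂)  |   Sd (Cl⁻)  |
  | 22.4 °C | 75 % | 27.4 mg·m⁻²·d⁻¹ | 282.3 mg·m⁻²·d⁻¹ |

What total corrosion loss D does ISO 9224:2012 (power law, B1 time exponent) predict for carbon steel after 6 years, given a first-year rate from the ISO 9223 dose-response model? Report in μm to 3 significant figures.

carbon steel: temperature factor f = -0.054·(12.4) = -0.6696
  Pd branch = 1.77·Pd^0.52·e^(0.02·RH+f) = 22.71 μm/a
  Cl⁻ term: 0.102·282.3^0.62·exp(0.033·75+0.04·22.4) = 98.19
  r_corr = 22.71 + 98.19 = 120.9 μm/a
Power-law: D(6) = r_corr · 6^0.523
  D(6) = 120.9 × 6^0.523 = 120.9 × 2.553 = 308.6 μm

D(6) = 309 μm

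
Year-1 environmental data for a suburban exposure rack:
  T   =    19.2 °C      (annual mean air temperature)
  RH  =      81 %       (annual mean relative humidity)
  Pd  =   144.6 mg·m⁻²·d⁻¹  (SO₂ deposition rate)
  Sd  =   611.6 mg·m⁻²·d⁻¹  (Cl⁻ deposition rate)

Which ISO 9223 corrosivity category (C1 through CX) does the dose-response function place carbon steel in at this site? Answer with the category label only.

CX

carbon steel: f(T) = -0.054·(T−10) [T>10 °C] = -0.4968
  Pd branch = 1.77·Pd^0.52·e^(0.02·RH+f) = 72.29 μm/a
  Sd branch = 0.102·Sd^0.62·e^(0.033·RH+0.04·T) = 170.1 μm/a
  sum: 72.29 + 170.1 → r_corr = 242.4 μm/a
242 μm/a falls in (200, 700] for carbon steel → category CX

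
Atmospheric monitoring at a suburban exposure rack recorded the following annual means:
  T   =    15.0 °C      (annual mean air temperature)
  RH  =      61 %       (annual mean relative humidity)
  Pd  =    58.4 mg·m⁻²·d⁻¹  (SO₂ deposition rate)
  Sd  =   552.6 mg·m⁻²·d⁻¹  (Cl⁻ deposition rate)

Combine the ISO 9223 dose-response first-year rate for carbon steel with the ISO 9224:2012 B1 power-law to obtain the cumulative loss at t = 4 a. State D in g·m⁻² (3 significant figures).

carbon steel: temperature factor f = -0.054·(5.0) = -0.2700
  Pd branch = 1.77·Pd^0.52·e^(0.02·RH+f) = 37.94 μm/a
  Sd branch = 0.102·Sd^0.62·e^(0.033·RH+0.04·T) = 69.78 μm/a
  r_corr = 37.94 + 69.78 = 107.7 μm/a
ISO 9224: D(t) = r_corr · t^b with b = 0.523 (carbon steel, B1)
  D(4) = 107.7 × 4^0.523 = 107.7 × 2.065 = 222.4 μm
  Mass loss = 222.4 μm × 7.85 g/cm³ = 1746 g·m⁻²

D(4) = 1.75e+03 g·m⁻²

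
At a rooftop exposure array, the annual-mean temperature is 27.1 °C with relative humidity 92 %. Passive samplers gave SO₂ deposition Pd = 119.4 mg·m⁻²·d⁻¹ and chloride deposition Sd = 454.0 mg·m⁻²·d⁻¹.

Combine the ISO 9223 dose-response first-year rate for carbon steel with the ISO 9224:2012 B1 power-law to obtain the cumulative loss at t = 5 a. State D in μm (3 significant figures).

carbon steel: temperature factor f = -0.054·(17.1) = -0.9234
  Pd branch = 1.77·Pd^0.52·e^(0.02·RH+f) = 53.22 μm/a
  Cl⁻ term: 0.102·454.0^0.62·exp(0.033·92+0.04·27.1) = 278.8
  sum: 53.22 + 278.8 → r_corr = 332 μm/a
Long-term exponent b (ISO 9224 Table 2, B1) = 0.523
  D(5) = 332 × 5^0.523 = 332 × 2.32 = 770.4 μm

D(5) = 770 μm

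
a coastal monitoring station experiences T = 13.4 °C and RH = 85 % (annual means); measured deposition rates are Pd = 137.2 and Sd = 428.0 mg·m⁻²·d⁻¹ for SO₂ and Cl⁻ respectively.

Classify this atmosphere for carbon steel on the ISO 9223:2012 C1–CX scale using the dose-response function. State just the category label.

CX

carbon steel: temperature factor f = -0.054·(3.4) = -0.1836
  sulphur-dioxide contribution → 104.2 μm/a
  chloride contribution → 123.3 μm/a
  ⇒ r_corr(carbon steel) = 227.6 μm/a
228 μm/a falls in (200, 700] for carbon steel → category CX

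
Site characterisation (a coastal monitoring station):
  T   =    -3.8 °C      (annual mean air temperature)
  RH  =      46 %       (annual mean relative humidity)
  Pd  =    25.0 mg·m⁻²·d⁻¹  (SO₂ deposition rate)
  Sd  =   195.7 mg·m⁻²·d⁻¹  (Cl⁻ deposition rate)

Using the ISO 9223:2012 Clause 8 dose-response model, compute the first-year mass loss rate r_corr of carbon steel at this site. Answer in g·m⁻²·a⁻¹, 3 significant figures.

r_corr = 106 g·m⁻²·a⁻¹

carbon steel: f(T) = +0.150·(T−10) [T≤10 °C] = -2.0700
  SO₂ term: 1.77·25.0^0.52·exp(0.02·46-2.0700) = 2.989
  Cl⁻ term: 0.102·195.7^0.62·exp(0.033·46+0.04·-3.8) = 10.53
  sum: 2.989 + 10.53 → r_corr = 13.52 μm/a
Convert to mass loss: 13.52 μm/a × 7.85 g/cm³ = 106.2 g·m⁻²·a⁻¹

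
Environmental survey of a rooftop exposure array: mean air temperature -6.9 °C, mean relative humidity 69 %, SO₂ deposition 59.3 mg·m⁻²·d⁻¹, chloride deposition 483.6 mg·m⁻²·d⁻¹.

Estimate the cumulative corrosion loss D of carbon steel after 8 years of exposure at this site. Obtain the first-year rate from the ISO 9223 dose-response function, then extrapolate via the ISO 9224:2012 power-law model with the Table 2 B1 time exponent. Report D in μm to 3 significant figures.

D(8) = 117 μm

carbon steel: temperature factor f = +0.150·(-16.9) = -2.5350
  SO₂ term: 1.77·59.3^0.52·exp(0.02·69-2.5350) = 4.66
  Sd branch = 0.102·Sd^0.62·e^(0.033·RH+0.04·T) = 34.83 μm/a
  r_corr = 4.66 + 34.83 = 39.49 μm/a
Long-term exponent b (ISO 9224 Table 2, B1) = 0.523
  D(8) = 39.49 × 8^0.523 = 39.49 × 2.967 = 117.2 μm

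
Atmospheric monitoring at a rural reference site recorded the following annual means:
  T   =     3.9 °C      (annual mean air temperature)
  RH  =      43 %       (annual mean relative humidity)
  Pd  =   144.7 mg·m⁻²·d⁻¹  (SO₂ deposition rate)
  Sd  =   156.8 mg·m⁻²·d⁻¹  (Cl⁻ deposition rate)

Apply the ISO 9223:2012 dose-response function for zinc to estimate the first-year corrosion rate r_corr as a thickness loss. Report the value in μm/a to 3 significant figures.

zinc: T≤10 °C ⇒ hinge +0.038·(3.9−10) = -0.2318
  sulphur-dioxide contribution → 0.66 μm/a
  chloride contribution → 0.6134 μm/a
  total first-year rate 1.273 μm/a

r_corr = 1.27 μm/a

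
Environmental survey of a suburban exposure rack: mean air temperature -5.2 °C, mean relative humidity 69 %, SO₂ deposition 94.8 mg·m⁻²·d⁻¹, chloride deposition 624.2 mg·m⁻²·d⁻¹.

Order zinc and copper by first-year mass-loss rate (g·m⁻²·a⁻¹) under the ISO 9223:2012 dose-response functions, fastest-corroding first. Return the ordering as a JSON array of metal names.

["zinc", "copper"]

zinc: T≤10 °C ⇒ hinge +0.038·(-5.2−10) = -0.5776
  SO₂ term: 0.0129·94.8^0.44·exp(0.046·69-0.5776) = 1.282
  Cl⁻ term: 0.0175·624.2^0.57·exp(0.008·69+0.085·-5.2) = 0.7659
  sum: 1.282 + 0.7659 → r_corr = 2.048 μm/a
  mass loss = 2.048 μm/a × 7.14 g/cm³ = 14.62 g·m⁻²·a⁻¹
copper: f(T) = +0.126·(T−10) [T≤10 °C] = -1.9152
  SO₂ term: 0.0053·94.8^0.26·exp(0.059·69-1.9152) = 0.1495
  Cl⁻ term: 0.01025·624.2^0.27·exp(0.036·69+0.049·-5.2) = 0.5415
  sum: 0.1495 + 0.5415 → r_corr = 0.6909 μm/a
  mass loss = 0.6909 μm/a × 8.96 g/cm³ = 6.191 g·m⁻²·a⁻¹
Ordering by g·m⁻²·a⁻¹: zinc (14.6) > copper (6.19)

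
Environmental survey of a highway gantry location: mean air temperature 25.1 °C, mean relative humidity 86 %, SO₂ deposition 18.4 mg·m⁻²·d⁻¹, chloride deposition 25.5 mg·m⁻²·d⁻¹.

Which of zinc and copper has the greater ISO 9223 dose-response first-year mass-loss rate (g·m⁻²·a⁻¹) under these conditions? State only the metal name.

zinc: f(T) = -0.071·(T−10) [T>10 °C] = -1.0721
  sulphur-dioxide contribution → 0.8309 μm/a
  chloride contribution → 1.863 μm/a
  total first-year rate 2.694 μm/a
  mass loss = 2.694 μm/a × 7.14 g/cm³ = 19.23 g·m⁻²·a⁻¹
copper: f(T) = -0.080·(T−10) [T>10 °C] = -1.2080
  sulphur-dioxide contribution → 0.5396 μm/a
  chloride contribution → 1.859 μm/a
  ⇒ r_corr(copper) = 2.398 μm/a
  mass loss = 2.398 μm/a × 8.96 g/cm³ = 21.49 g·m⁻²·a⁻¹
Ordering by g·m⁻²·a⁻¹: copper (21.5) > zinc (19.2)

copper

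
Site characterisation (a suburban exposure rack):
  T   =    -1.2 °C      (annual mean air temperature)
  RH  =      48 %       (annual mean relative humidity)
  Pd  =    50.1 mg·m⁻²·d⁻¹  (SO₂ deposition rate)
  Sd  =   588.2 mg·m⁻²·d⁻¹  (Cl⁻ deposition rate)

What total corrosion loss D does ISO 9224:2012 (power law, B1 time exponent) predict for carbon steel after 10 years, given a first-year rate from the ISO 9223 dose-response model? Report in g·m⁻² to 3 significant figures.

carbon steel: temperature factor f = +0.150·(-11.2) = -1.6800
  sulphur-dioxide contribution → 6.595 μm/a
  chloride contribution → 24.7 μm/a
  total first-year rate 31.3 μm/a
Long-term exponent b (ISO 9224 Table 2, B1) = 0.523
  D(10) = 31.3 × 10^0.523 = 31.3 × 3.334 = 104.4 μm
  Mass loss = 104.4 μm × 7.85 g/cm³ = 819.2 g·m⁻²

D(10) = 819 g·m⁻²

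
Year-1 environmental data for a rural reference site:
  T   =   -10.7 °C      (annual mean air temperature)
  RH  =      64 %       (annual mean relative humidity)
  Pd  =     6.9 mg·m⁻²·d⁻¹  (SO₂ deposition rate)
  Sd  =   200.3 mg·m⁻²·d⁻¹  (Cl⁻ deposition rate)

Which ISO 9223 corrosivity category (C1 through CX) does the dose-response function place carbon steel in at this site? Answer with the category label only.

C2

carbon steel: T≤10 °C ⇒ hinge +0.150·(-10.7−10) = -3.1050
  sulphur-dioxide contribution → 0.7791 μm/a
  chloride contribution → 14.69 μm/a
  total first-year rate 15.47 μm/a
Category bounds: 1.3…25 μm/a bracket r_corr ⇒ C2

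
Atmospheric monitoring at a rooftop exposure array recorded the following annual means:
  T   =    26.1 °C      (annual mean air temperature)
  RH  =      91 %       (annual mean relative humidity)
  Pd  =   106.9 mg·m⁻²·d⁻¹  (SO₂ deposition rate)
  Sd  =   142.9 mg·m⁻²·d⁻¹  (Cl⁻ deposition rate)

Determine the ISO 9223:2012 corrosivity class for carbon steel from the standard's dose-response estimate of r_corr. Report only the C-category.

C5

carbon steel: T>10 °C ⇒ hinge -0.054·(26.1−10) = -0.8694
  sulphur-dioxide contribution → 51.99 μm/a
  chloride contribution → 126.6 μm/a
  total first-year rate 178.5 μm/a
179 μm/a falls in (80, 200] for carbon steel → category C5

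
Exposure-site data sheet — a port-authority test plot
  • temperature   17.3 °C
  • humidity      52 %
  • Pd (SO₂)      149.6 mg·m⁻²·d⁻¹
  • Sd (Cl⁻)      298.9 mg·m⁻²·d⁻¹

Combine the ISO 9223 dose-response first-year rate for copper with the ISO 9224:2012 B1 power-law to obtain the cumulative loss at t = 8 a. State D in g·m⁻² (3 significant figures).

D(8) = 34.4 g·m⁻²

copper: T>10 °C ⇒ hinge -0.080·(17.3−10) = -0.5840
  SO₂ term: 0.0053·149.6^0.26·exp(0.059·52-0.5840) = 0.2336
  Sd branch = 0.01025·Sd^0.27·e^(0.036·RH+0.049·T) = 0.7249 μm/a
  r_corr = 0.2336 + 0.7249 = 0.9585 μm/a
ISO 9224: D(t) = r_corr · t^b with b = 0.667 (copper, B1)
  D(8) = 0.9585 × 8^0.667 = 0.9585 × 4.003 = 3.837 μm
  Mass loss = 3.837 μm × 8.96 g/cm³ = 34.38 g·m⁻²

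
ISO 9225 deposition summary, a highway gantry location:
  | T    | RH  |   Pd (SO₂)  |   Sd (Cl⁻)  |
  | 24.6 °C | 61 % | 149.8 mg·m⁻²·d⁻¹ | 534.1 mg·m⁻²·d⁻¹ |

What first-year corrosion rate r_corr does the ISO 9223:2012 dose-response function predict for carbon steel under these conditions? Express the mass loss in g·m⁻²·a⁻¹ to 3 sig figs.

carbon steel: f(T) = -0.054·(T−10) [T>10 °C] = -0.7884
  SO₂ term: 1.77·149.8^0.52·exp(0.02·61-0.7884) = 36.87
  Cl⁻ term: 0.102·534.1^0.62·exp(0.033·61+0.04·24.6) = 100.3
  sum: 36.87 + 100.3 → r_corr = 137.2 μm/a
Convert to mass loss: 137.2 μm/a × 7.85 g/cm³ = 1077 g·m⁻²·a⁻¹

r_corr = 1.08e+03 g·m⁻²·a⁻¹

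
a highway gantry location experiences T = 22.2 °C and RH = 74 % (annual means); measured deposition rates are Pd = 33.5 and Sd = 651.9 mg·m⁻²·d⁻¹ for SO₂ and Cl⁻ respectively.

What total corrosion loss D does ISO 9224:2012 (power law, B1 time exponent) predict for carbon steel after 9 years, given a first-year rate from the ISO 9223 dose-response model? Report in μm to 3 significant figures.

carbon steel: T>10 °C ⇒ hinge -0.054·(22.2−10) = -0.6588
  sulphur-dioxide contribution → 24.98 μm/a
  chloride contribution → 158.3 μm/a
  ⇒ r_corr(carbon steel) = 183.3 μm/a
Power-law: D(9) = r_corr · 9^0.523
  D(9) = 183.3 × 9^0.523 = 183.3 × 3.156 = 578.5 μm

D(9) = 578 μm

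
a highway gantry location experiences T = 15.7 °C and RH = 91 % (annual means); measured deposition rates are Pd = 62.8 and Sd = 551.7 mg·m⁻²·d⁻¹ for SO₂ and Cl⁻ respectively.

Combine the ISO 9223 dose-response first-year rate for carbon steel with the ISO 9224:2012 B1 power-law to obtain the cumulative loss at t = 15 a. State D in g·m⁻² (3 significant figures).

carbon steel: f(T) = -0.054·(T−10) [T>10 °C] = -0.3078
  Pd branch = 1.77·Pd^0.52·e^(0.02·RH+f) = 69.13 μm/a
  Cl⁻ term: 0.102·551.7^0.62·exp(0.033·91+0.04·15.7) = 192.9
  r_corr = 69.13 + 192.9 = 262 μm/a
Long-term exponent b (ISO 9224 Table 2, B1) = 0.523
  D(15) = 262 × 15^0.523 = 262 × 4.122 = 1080 μm
  Mass loss = 1080 μm × 7.85 g/cm³ = 8479 g·m⁻²

D(15) = 8.48e+03 g·m⁻²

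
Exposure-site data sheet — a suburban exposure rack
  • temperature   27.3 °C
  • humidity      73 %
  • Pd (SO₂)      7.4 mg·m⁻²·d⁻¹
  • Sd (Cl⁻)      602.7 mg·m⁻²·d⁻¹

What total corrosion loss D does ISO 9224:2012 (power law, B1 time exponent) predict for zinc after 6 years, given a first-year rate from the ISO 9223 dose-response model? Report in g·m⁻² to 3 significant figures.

D(6) = 384 g·m⁻²

zinc: f(T) = -0.071·(T−10) [T>10 °C] = -1.2283
  Pd branch = 0.0129·Pd^0.44·e^(0.046·RH+f) = 0.2618 μm/a
  Cl⁻ term: 0.0175·602.7^0.57·exp(0.008·73+0.085·27.3) = 12.28
  r_corr = 0.2618 + 12.28 = 12.54 μm/a
Power-law: D(6) = r_corr · 6^0.813
  D(6) = 12.54 × 6^0.813 = 12.54 × 4.292 = 53.82 μm
  Mass loss = 53.82 μm × 7.14 g/cm³ = 384.2 g·m⁻²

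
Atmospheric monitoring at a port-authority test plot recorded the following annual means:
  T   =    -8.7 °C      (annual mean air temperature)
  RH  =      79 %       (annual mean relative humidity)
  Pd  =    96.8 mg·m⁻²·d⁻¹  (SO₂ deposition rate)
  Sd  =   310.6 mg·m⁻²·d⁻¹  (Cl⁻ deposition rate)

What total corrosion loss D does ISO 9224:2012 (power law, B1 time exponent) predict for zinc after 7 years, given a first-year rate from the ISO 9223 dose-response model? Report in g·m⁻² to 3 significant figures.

zinc: T≤10 °C ⇒ hinge +0.038·(-8.7−10) = -0.7106
  sulphur-dioxide contribution → 1.795 μm/a
  chloride contribution → 0.4139 μm/a
  ⇒ r_corr(zinc) = 2.209 μm/a
ISO 9224: D(t) = r_corr · t^b with b = 0.813 (zinc, B1)
  D(7) = 2.209 × 7^0.813 = 2.209 × 4.865 = 10.74 μm
  Mass loss = 10.74 μm × 7.14 g/cm³ = 76.72 g·m⁻²

D(7) = 76.7 g·m⁻²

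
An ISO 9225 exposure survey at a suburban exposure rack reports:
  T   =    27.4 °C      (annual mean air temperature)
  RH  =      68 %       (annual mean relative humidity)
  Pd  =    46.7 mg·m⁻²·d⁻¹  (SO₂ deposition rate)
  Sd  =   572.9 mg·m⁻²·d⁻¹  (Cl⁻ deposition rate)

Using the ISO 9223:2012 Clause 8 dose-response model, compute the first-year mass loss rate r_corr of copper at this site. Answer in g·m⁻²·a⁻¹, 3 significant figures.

copper: f(T) = -0.080·(T−10) [T>10 °C] = -1.3920
  SO₂ term: 0.0053·46.7^0.26·exp(0.059·68-1.3920) = 0.1978
  Sd branch = 0.01025·Sd^0.27·e^(0.036·RH+0.049·T) = 2.521 μm/a
  r_corr = 0.1978 + 2.521 = 2.719 μm/a
Convert to mass loss: 2.719 μm/a × 8.96 g/cm³ = 24.36 g·m⁻²·a⁻¹

r_corr = 24.4 g·m⁻²·a⁻¹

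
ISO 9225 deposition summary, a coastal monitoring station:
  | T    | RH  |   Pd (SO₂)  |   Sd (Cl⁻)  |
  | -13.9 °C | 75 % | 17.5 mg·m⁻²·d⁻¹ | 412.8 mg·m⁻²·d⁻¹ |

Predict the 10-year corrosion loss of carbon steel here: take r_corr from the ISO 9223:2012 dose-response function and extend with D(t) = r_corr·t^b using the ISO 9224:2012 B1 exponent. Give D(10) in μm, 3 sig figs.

carbon steel: f(T) = +0.150·(T−10) [T≤10 °C] = -3.5850
  sulphur-dioxide contribution → 0.9747 μm/a
  chloride contribution → 29.09 μm/a
  ⇒ r_corr(carbon steel) = 30.07 μm/a
ISO 9224: D(t) = r_corr · t^b with b = 0.523 (carbon steel, B1)
  D(10) = 30.07 × 10^0.523 = 30.07 × 3.334 = 100.2 μm

D(10) = 100 μm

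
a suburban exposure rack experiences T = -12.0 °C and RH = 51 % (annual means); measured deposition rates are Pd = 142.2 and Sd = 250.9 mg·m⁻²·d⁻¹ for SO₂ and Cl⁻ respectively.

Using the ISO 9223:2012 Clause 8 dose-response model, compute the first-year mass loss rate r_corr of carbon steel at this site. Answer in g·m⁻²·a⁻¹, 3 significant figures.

r_corr = 101 g·m⁻²·a⁻¹

carbon steel: T≤10 °C ⇒ hinge +0.150·(-12.0−10) = -3.3000
  sulphur-dioxide contribution → 2.384 μm/a
  chloride contribution → 10.44 μm/a
  ⇒ r_corr(carbon steel) = 12.83 μm/a
Convert to mass loss: 12.83 μm/a × 7.85 g/cm³ = 100.7 g·m⁻²·a⁻¹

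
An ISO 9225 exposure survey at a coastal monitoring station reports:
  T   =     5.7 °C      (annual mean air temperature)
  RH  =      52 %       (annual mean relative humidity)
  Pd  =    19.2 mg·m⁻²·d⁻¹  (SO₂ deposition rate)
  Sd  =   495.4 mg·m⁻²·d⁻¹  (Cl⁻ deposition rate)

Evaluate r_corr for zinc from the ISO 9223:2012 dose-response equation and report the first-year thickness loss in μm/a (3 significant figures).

zinc: temperature factor f = +0.038·(-4.3) = -0.1634
  sulphur-dioxide contribution → 0.4397 μm/a
  chloride contribution → 1.48 μm/a
  total first-year rate 1.92 μm/a

r_corr = 1.92 μm/a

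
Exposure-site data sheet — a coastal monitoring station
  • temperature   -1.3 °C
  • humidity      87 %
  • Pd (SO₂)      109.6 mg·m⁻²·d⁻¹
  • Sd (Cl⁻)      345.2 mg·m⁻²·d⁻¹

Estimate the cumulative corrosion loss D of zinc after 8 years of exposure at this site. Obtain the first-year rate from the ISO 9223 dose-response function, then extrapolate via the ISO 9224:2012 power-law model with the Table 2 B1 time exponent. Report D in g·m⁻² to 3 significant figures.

zinc: T≤10 °C ⇒ hinge +0.038·(-1.3−10) = -0.4294
  sulphur-dioxide contribution → 3.628 μm/a
  chloride contribution → 0.8791 μm/a
  ⇒ r_corr(zinc) = 4.507 μm/a
Power-law: D(8) = r_corr · 8^0.813
  D(8) = 4.507 × 8^0.813 = 4.507 × 5.423 = 24.44 μm
  Mass loss = 24.44 μm × 7.14 g/cm³ = 174.5 g·m⁻²

D(8) = 175 g·m⁻²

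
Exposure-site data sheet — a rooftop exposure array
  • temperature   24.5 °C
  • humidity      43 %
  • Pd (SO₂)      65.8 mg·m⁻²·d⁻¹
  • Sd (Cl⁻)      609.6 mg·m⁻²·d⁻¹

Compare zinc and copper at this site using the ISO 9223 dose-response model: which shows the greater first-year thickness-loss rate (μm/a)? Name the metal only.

zinc

zinc: temperature factor f = -0.071·(14.5) = -1.0295
  SO₂ term: 0.0129·65.8^0.44·exp(0.046·43-1.0295) = 0.2102
  Cl⁻ term: 0.0175·609.6^0.57·exp(0.008·43+0.085·24.5) = 7.662
  r_corr = 0.2102 + 7.662 = 7.872 μm/a
copper: T>10 °C ⇒ hinge -0.080·(24.5−10) = -1.1600
  SO₂ term: 0.0053·65.8^0.26·exp(0.059·43-1.1600) = 0.06238
  Sd branch = 0.01025·Sd^0.27·e^(0.036·RH+0.049·T) = 0.9044 μm/a
  r_corr = 0.06238 + 0.9044 = 0.9667 μm/a
Ordering by μm/a: zinc (7.87) > copper (0.967)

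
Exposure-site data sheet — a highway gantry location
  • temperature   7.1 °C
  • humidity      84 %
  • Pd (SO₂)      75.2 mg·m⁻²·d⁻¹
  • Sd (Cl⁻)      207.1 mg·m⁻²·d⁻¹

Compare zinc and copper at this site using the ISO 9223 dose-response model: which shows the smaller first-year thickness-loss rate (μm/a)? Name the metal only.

copper

zinc: temperature factor f = +0.038·(-2.9) = -0.1102
  SO₂ term: 0.0129·75.2^0.44·exp(0.046·84-0.1102) = 3.685
  Sd branch = 0.0175·Sd^0.57·e^(0.008·RH+0.085·T) = 1.31 μm/a
  sum: 3.685 + 1.31 → r_corr = 4.994 μm/a
copper: T≤10 °C ⇒ hinge +0.126·(7.1−10) = -0.3654
  SO₂ term: 0.0053·75.2^0.26·exp(0.059·84-0.3654) = 1.606
  Cl⁻ term: 0.01025·207.1^0.27·exp(0.036·84+0.049·7.1) = 1.26
  r_corr = 1.606 + 1.26 = 2.866 μm/a
Ordering by μm/a: zinc (4.99) > copper (2.87)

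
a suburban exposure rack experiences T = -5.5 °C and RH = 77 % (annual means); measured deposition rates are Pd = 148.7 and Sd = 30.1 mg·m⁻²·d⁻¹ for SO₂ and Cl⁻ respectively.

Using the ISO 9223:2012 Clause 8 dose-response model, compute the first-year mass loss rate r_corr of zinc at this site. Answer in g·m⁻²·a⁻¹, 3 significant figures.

zinc: T≤10 °C ⇒ hinge +0.038·(-5.5−10) = -0.5890
  sulphur-dioxide contribution → 2.233 μm/a
  chloride contribution → 0.1414 μm/a
  total first-year rate 2.374 μm/a
Convert to mass loss: 2.374 μm/a × 7.14 g/cm³ = 16.95 g·m⁻²·a⁻¹

r_corr = 17.0 g·m⁻²·a⁻¹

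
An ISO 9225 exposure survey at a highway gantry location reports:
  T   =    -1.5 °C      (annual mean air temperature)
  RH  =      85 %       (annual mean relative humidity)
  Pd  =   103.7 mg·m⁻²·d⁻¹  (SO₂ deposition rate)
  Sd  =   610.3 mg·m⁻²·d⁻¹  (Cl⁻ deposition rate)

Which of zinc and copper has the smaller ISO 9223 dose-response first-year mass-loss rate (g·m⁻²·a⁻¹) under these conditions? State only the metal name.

zinc: temperature factor f = +0.038·(-11.5) = -0.4370
  sulphur-dioxide contribution → 3.205 μm/a
  chloride contribution → 1.177 μm/a
  total first-year rate 4.382 μm/a
  mass loss = 4.382 μm/a × 7.14 g/cm³ = 31.29 g·m⁻²·a⁻¹
copper: f(T) = +0.126·(T−10) [T≤10 °C] = -1.4490
  sulphur-dioxide contribution → 0.6267 μm/a
  chloride contribution → 1.148 μm/a
  ⇒ r_corr(copper) = 1.774 μm/a
  mass loss = 1.774 μm/a × 8.96 g/cm³ = 15.9 g·m⁻²·a⁻¹
Ordering by g·m⁻²·a⁻¹: zinc (31.3) > copper (15.9)

copper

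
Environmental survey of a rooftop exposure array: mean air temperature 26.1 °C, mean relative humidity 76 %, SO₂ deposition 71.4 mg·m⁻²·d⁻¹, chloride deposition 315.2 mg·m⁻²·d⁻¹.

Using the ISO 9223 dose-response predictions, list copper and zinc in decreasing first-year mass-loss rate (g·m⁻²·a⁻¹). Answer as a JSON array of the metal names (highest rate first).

["zinc", "copper"]

copper: f(T) = -0.080·(T−10) [T>10 °C] = -1.2880
  SO₂ term: 0.0053·71.4^0.26·exp(0.059·76-1.2880) = 0.3929
  Sd branch = 0.01025·Sd^0.27·e^(0.036·RH+0.049·T) = 2.685 μm/a
  r_corr = 0.3929 + 2.685 = 3.078 μm/a
  mass loss = 3.078 μm/a × 8.96 g/cm³ = 27.58 g·m⁻²·a⁻¹
zinc: temperature factor f = -0.071·(16.1) = -1.1431
  SO₂ term: 0.0129·71.4^0.44·exp(0.046·76-1.1431) = 0.8873
  Cl⁻ term: 0.0175·315.2^0.57·exp(0.008·76+0.085·26.1) = 7.848
  sum: 0.8873 + 7.848 → r_corr = 8.735 μm/a
  mass loss = 8.735 μm/a × 7.14 g/cm³ = 62.37 g·m⁻²·a⁻¹
Ordering by g·m⁻²·a⁻¹: zinc (62.4) > copper (27.6)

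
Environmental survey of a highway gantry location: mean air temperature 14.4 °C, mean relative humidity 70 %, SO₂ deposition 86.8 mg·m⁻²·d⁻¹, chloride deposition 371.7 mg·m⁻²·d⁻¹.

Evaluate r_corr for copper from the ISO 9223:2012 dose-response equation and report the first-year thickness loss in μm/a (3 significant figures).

copper: T>10 °C ⇒ hinge -0.080·(14.4−10) = -0.3520
  SO₂ term: 0.0053·86.8^0.26·exp(0.059·70-0.3520) = 0.7397
  Sd branch = 0.01025·Sd^0.27·e^(0.036·RH+0.049·T) = 1.275 μm/a
  sum: 0.7397 + 1.275 → r_corr = 2.015 μm/a

r_corr = 2.01 μm/a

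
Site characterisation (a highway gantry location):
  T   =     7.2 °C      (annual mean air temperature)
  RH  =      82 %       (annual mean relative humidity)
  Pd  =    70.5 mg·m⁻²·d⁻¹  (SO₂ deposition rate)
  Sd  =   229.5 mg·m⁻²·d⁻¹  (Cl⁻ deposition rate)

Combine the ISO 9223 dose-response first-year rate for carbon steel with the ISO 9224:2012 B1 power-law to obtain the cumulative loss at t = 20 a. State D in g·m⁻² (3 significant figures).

carbon steel: T≤10 °C ⇒ hinge +0.150·(7.2−10) = -0.4200
  sulphur-dioxide contribution → 54.81 μm/a
  chloride contribution → 59.23 μm/a
  ⇒ r_corr(carbon steel) = 114 μm/a
Long-term exponent b (ISO 9224 Table 2, B1) = 0.523
  D(20) = 114 × 20^0.523 = 114 × 4.791 = 546.4 μm
  Mass loss = 546.4 μm × 7.85 g/cm³ = 4289 g·m⁻²

D(20) = 4.29e+03 g·m⁻²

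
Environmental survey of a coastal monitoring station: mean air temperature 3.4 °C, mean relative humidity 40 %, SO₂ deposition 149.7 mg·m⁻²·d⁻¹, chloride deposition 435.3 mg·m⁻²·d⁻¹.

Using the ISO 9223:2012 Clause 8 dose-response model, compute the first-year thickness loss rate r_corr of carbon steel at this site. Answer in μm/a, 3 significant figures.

r_corr = 38.7 μm/a

carbon steel: temperature factor f = +0.150·(-6.6) = -0.9900
  Pd branch = 1.77·Pd^0.52·e^(0.02·RH+f) = 19.8 μm/a
  Cl⁻ term: 0.102·435.3^0.62·exp(0.033·40+0.04·3.4) = 18.92
  r_corr = 19.8 + 18.92 = 38.72 μm/a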